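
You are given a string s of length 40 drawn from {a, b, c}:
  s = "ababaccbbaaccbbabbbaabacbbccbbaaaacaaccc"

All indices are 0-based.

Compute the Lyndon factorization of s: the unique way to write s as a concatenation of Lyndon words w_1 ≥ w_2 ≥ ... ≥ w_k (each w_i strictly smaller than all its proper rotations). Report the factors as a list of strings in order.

emit factor 1: 'ababaccbb' (i=0, period=9)
emit factor 2: 'aaccbbabbb' (i=9, period=10)
emit factor 3: 'aabacbbccbb' (i=19, period=11)
emit factor 4: 'aaaacaaccc' (i=30, period=10)

["ababaccbb", "aaccbbabbb", "aabacbbccbb", "aaaacaaccc"]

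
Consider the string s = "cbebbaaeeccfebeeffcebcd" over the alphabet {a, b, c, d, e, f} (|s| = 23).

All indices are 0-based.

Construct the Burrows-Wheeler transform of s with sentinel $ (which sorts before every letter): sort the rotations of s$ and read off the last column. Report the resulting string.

dbabeece$ebfccbcfeabefce

rank  rotation                  last
    0  $cbebbaaeeccfebeeffcebcd  d
    1  aaeeccfebeeffcebcd$cbebb  b
    2  aeeccfebeeffcebcd$cbebba  a
    3  baaeeccfebeeffcebcd$cbeb  b
    4  bbaaeeccfebeeffcebcd$cbe  e
    5  bcd$cbebbaaeeccfebeeffce  e
    6  bebbaaeeccfebeeffcebcd$c  c
    7  beeffcebcd$cbebbaaeeccfe  e
    8  cbebbaaeeccfebeeffcebcd$  $
    9  ccfebeeffcebcd$cbebbaaee  e
   10  cd$cbebbaaeeccfebeeffceb  b
   11  cebcd$cbebbaaeeccfebeeff  f
   12  cfebeeffcebcd$cbebbaaeec  c
   13  d$cbebbaaeeccfebeeffcebc  c
   14  ebbaaeeccfebeeffcebcd$cb  b
   15  ebcd$cbebbaaeeccfebeeffc  c
   16  ebeeffcebcd$cbebbaaeeccf  f
   17  eccfebeeffcebcd$cbebbaae  e
   18  eeccfebeeffcebcd$cbebbaa  a
   19  eeffcebcd$cbebbaaeeccfeb  b
   20  effcebcd$cbebbaaeeccfebe  e
   21  fcebcd$cbebbaaeeccfebeef  f
   22  febeeffcebcd$cbebbaaeecc  c
   23  ffcebcd$cbebbaaeeccfebee  e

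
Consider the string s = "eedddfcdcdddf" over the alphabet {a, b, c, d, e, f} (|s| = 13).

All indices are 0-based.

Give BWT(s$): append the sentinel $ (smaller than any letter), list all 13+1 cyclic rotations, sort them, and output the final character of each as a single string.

ffdccedddde$dd

rank  rotation        last
    0  $eedddfcdcdddf  f
    1  cdcdddf$eedddf  f
    2  cdddf$eedddfcd  d
    3  dcdddf$eedddfc  c
    4  dddf$eedddfcdc  c
    5  dddfcdcdddf$ee  e
    6  ddf$eedddfcdcd  d
    7  ddfcdcdddf$eed  d
    8  df$eedddfcdcdd  d
    9  dfcdcdddf$eedd  d
   10  edddfcdcdddf$e  e
   11  eedddfcdcdddf$  $
   12  f$eedddfcdcddd  d
   13  fcdcdddf$eeddd  d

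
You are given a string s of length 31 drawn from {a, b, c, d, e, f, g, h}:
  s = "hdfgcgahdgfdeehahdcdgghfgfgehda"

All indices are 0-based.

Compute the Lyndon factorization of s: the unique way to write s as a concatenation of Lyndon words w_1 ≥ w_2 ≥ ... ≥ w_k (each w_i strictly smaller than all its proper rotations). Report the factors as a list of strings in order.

["h", "dfg", "cg", "ahdgfdeeh", "ahdcdgghfgfgehd", "a"]

emit factor 1: 'h' (i=0, period=1)
emit factor 2: 'dfg' (i=1, period=3)
emit factor 3: 'cg' (i=4, period=2)
emit factor 4: 'ahdgfdeeh' (i=6, period=9)
emit factor 5: 'ahdcdgghfgfgehd' (i=15, period=15)
emit factor 6: 'a' (i=30, period=1)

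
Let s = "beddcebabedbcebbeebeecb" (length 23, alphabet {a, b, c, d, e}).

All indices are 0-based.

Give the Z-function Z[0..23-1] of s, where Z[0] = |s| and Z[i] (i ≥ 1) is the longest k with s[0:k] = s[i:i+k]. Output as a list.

Z[0]=23
i=1: i≥r, start 0; Z[1]=0
i=2: i≥r, start 0; Z[2]=0
i=3: i≥r, start 0; Z[3]=0
i=4: i≥r, start 0; Z[4]=0
i=5: i≥r, start 0; Z[5]=0
i=6: i≥r, start 0; Z[6]=1 extend→box=[6,7)
i=7: i≥r, start 0; Z[7]=0
i=8: i≥r, start 0; Z[8]=3 extend→box=[8,11)
i=9: min(r-i=2, Z[1]=0)=0; Z[9]=0
i=10: min(r-i=1, Z[2]=0)=0; Z[10]=0
i=11: i≥r, start 0; Z[11]=1 extend→box=[11,12)
i=12: i≥r, start 0; Z[12]=0
i=13: i≥r, start 0; Z[13]=0
i=14: i≥r, start 0; Z[14]=1 extend→box=[14,15)
i=15: i≥r, start 0; Z[15]=2 extend→box=[15,17)
i=16: min(r-i=1, Z[1]=0)=0; Z[16]=0
i=17: i≥r, start 0; Z[17]=0
i=18: i≥r, start 0; Z[18]=2 extend→box=[18,20)
i=19: min(r-i=1, Z[1]=0)=0; Z[19]=0
i=20: i≥r, start 0; Z[20]=0
i=21: i≥r, start 0; Z[21]=0
i=22: i≥r, start 0; Z[22]=1 extend→box=[22,23)

[23, 0, 0, 0, 0, 0, 1, 0, 3, 0, 0, 1, 0, 0, 1, 2, 0, 0, 2, 0, 0, 0, 1]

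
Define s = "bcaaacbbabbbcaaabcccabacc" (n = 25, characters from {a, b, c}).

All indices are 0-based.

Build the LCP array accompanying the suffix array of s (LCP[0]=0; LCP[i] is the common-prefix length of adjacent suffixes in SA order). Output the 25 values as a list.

[0, 3, 2, 2, 1, 2, 2, 1, 2, 0, 2, 1, 2, 2, 1, 5, 2, 0, 1, 4, 2, 1, 1, 2, 2]

sorted suffixes:
  #0 SA[0]=13  'aaabcccabacc'
  #1 SA[1]=2  'aaacbbabbbcaaabcccabacc'
  #2 SA[2]=14  'aabcccabacc'
  #3 SA[3]=3  'aacbbabbbcaaabcccabacc'
  #4 SA[4]=20  'abacc'
  #5 SA[5]=8  'abbbcaaabcccabacc'
  #6 SA[6]=15  'abcccabacc'
  #7 SA[7]=4  'acbbabbbcaaabcccabacc'
  #8 SA[8]=22  'acc'
  #9 SA[9]=7  'babbbcaaabcccabacc'
  #10 SA[10]=21  'bacc'
  #11 SA[11]=6  'bbabbbcaaabcccabacc'
  #12 SA[12]=9  'bbbcaaabcccabacc'
  #13 SA[13]=10  'bbcaaabcccabacc'
  #14 SA[14]=11  'bcaaabcccabacc'
  #15 SA[15]=0  'bcaaacbbabbbcaaabcccabacc'
  #16 SA[16]=16  'bcccabacc'
  #17 SA[17]=24  'c'
  #18 SA[18]=12  'caaabcccabacc'
  #19 SA[19]=1  'caaacbbabbbcaaabcccabacc'
  #20 SA[20]=19  'cabacc'
  #21 SA[21]=5  'cbbabbbcaaabcccabacc'
  #22 SA[22]=23  'cc'
  #23 SA[23]=18  'ccabacc'
  #24 SA[24]=17  'cccabacc'

SA = [13, 2, 14, 3, 20, 8, 15, 4, 22, 7, 21, 6, 9, 10, 11, 0, 16, 24, 12, 1, 19, 5, 23, 18, 17]
i: (SA[i-1],SA[i]) lcp shared
  1: (13,2) 3 'aaa'
  2: (2,14) 2 'aa'
  3: (14,3) 2 'aa'
  4: (3,20) 1 'a'
  5: (20,8) 2 'ab'
  6: (8,15) 2 'ab'
  7: (15,4) 1 'a'
  8: (4,22) 2 'ac'
  9: (22,7) 0 ''
  10: (7,21) 2 'ba'
  11: (21,6) 1 'b'
  12: (6,9) 2 'bb'
  13: (9,10) 2 'bb'
  14: (10,11) 1 'b'
  15: (11,0) 5 'bcaaa'
  16: (0,16) 2 'bc'
  17: (16,24) 0 ''
  18: (24,12) 1 'c'
  19: (12,1) 4 'caaa'
  20: (1,19) 2 'ca'
  21: (19,5) 1 'c'
  22: (5,23) 1 'c'
  23: (23,18) 2 'cc'
  24: (18,17) 2 'cc'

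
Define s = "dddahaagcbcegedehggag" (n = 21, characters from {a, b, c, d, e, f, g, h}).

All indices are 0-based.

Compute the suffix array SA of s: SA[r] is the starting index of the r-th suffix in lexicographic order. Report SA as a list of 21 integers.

[5, 19, 6, 3, 9, 8, 10, 2, 1, 0, 14, 13, 11, 15, 20, 18, 7, 12, 17, 4, 16]

rank→(start, suffix):
  0 → (5, 'aagcbcegedehggag')
  1 → (19, 'ag')
  2 → (6, 'agcbcegedehggag')
  3 → (3, 'ahaagcbcegedehggag')
  4 → (9, 'bcegedehggag')
  5 → (8, 'cbcegedehggag')
  6 → (10, 'cegedehggag')
  7 → (2, 'dahaagcbcegedehggag')
  8 → (1, 'ddahaagcbcegedehggag')
  9 → (0, 'dddahaagcbcegedehggag')
  10 → (14, 'dehggag')
  11 → (13, 'edehggag')
  12 → (11, 'egedehggag')
  13 → (15, 'ehggag')
  14 → (20, 'g')
  15 → (18, 'gag')
  16 → (7, 'gcbcegedehggag')
  17 → (12, 'gedehggag')
  18 → (17, 'ggag')
  19 → (4, 'haagcbcegedehggag')
  20 → (16, 'hggag')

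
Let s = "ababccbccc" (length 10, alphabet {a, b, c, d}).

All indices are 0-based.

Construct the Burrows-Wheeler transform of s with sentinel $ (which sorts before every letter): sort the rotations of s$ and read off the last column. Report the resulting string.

c$baaccccbb

rank  rotation     last
    0  $ababccbccc  c
    1  ababccbccc$  $
    2  abccbccc$ab  b
    3  babccbccc$a  a
    4  bccbccc$aba  a
    5  bccc$ababcc  c
    6  c$ababccbcc  c
    7  cbccc$ababc  c
    8  cc$ababccbc  c
    9  ccbccc$abab  b
   10  ccc$ababccb  b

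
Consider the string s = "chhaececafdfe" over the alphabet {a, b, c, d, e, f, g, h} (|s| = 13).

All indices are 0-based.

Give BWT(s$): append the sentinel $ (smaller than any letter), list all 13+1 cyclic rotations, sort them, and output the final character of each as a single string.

rank  rotation        last
    0  $chhaececafdfe  e
    1  aececafdfe$chh  h
    2  afdfe$chhaecec  c
    3  cafdfe$chhaece  e
    4  cecafdfe$chhae  e
    5  chhaececafdfe$  $
    6  dfe$chhaececaf  f
    7  e$chhaececafdf  f
    8  ecafdfe$chhaec  c
    9  ececafdfe$chha  a
   10  fdfe$chhaececa  a
   11  fe$chhaececafd  d
   12  haececafdfe$ch  h
   13  hhaececafdfe$c  c

ehcee$ffcaadhc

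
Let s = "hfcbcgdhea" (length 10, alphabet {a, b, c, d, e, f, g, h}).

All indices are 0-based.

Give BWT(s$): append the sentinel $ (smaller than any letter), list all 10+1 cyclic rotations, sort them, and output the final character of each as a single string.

rank  rotation     last
    0  $hfcbcgdhea  a
    1  a$hfcbcgdhe  e
    2  bcgdhea$hfc  c
    3  cbcgdhea$hf  f
    4  cgdhea$hfcb  b
    5  dhea$hfcbcg  g
    6  ea$hfcbcgdh  h
    7  fcbcgdhea$h  h
    8  gdhea$hfcbc  c
    9  hea$hfcbcgd  d
   10  hfcbcgdhea$  $

aecfbghhcd$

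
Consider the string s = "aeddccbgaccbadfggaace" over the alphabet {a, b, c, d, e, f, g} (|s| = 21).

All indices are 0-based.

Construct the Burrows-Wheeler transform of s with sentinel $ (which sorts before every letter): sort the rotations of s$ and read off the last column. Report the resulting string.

rank  rotation                last
    0  $aeddccbgaccbadfggaace  e
    1  aace$aeddccbgaccbadfgg  g
    2  accbadfggaace$aeddccbg  g
    3  ace$aeddccbgaccbadfgga  a
    4  adfggaace$aeddccbgaccb  b
    5  aeddccbgaccbadfggaace$  $
    6  badfggaace$aeddccbgacc  c
    7  bgaccbadfggaace$aeddcc  c
    8  cbadfggaace$aeddccbgac  c
    9  cbgaccbadfggaace$aeddc  c
   10  ccbadfggaace$aeddccbga  a
   11  ccbgaccbadfggaace$aedd  d
   12  ce$aeddccbgaccbadfggaa  a
   13  dccbgaccbadfggaace$aed  d
   14  ddccbgaccbadfggaace$ae  e
   15  dfggaace$aeddccbgaccba  a
   16  e$aeddccbgaccbadfggaac  c
   17  eddccbgaccbadfggaace$a  a
   18  fggaace$aeddccbgaccbad  d
   19  gaace$aeddccbgaccbadfg  g
   20  gaccbadfggaace$aeddccb  b
   21  ggaace$aeddccbgaccbadf  f

eggab$ccccadadeacadgbf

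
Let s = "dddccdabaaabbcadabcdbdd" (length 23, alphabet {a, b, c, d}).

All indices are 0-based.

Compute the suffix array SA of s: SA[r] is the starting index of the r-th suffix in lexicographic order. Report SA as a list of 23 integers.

[8, 9, 6, 10, 16, 14, 7, 11, 12, 17, 20, 13, 3, 4, 18, 22, 5, 15, 19, 2, 21, 1, 0]

rank→(start, suffix):
  0 → (8, 'aaabbcadabcdbdd')
  1 → (9, 'aabbcadabcdbdd')
  2 → (6, 'abaaabbcadabcdbdd')
  3 → (10, 'abbcadabcdbdd')
  4 → (16, 'abcdbdd')
  5 → (14, 'adabcdbdd')
  6 → (7, 'baaabbcadabcdbdd')
  7 → (11, 'bbcadabcdbdd')
  8 → (12, 'bcadabcdbdd')
  9 → (17, 'bcdbdd')
  10 → (20, 'bdd')
  11 → (13, 'cadabcdbdd')
  12 → (3, 'ccdabaaabbcadabcdbdd')
  13 → (4, 'cdabaaabbcadabcdbdd')
  14 → (18, 'cdbdd')
  15 → (22, 'd')
  16 → (5, 'dabaaabbcadabcdbdd')
  17 → (15, 'dabcdbdd')
  18 → (19, 'dbdd')
  19 → (2, 'dccdabaaabbcadabcdbdd')
  20 → (21, 'dd')
  21 → (1, 'ddccdabaaabbcadabcdbdd')
  22 → (0, 'dddccdabaaabbcadabcdbdd')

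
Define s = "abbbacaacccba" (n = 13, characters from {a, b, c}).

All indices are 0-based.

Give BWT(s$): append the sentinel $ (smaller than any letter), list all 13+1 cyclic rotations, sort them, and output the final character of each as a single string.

rank  rotation        last
    0  $abbbacaacccba  a
    1  a$abbbacaacccb  b
    2  aacccba$abbbac  c
    3  abbbacaacccba$  $
    4  acaacccba$abbb  b
    5  acccba$abbbaca  a
    6  ba$abbbacaaccc  c
    7  bacaacccba$abb  b
    8  bbacaacccba$ab  b
    9  bbbacaacccba$a  a
   10  caacccba$abbba  a
   11  cba$abbbacaacc  c
   12  ccba$abbbacaac  c
   13  cccba$abbbacaa  a

abc$bacbbaacca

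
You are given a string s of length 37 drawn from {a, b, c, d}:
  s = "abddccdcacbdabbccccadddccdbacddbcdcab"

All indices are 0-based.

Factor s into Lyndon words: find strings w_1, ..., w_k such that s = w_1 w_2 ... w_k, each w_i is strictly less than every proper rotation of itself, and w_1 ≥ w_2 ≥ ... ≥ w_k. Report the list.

emit factor 1: 'abddccdcacbd' (i=0, period=12)
emit factor 2: 'abbccccadddccdbacddbcdc' (i=12, period=23)
emit factor 3: 'ab' (i=35, period=2)

["abddccdcacbd", "abbccccadddccdbacddbcdc", "ab"]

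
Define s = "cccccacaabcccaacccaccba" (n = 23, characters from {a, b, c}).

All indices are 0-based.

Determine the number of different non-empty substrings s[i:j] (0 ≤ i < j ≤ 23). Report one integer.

rank→(start, suffix):
  0 → (22, 'a')
  1 → (7, 'aabcccaacccaccba')
  2 → (13, 'aacccaccba')
  3 → (8, 'abcccaacccaccba')
  4 → (5, 'acaabcccaacccaccba')
  5 → (18, 'accba')
  6 → (14, 'acccaccba')
  7 → (21, 'ba')
  8 → (9, 'bcccaacccaccba')
  9 → (6, 'caabcccaacccaccba')
  10 → (12, 'caacccaccba')
  11 → (4, 'cacaabcccaacccaccba')
  12 → (17, 'caccba')
  13 → (20, 'cba')
  14 → (11, 'ccaacccaccba')
  15 → (3, 'ccacaabcccaacccaccba')
  16 → (16, 'ccaccba')
  17 → (19, 'ccba')
  18 → (10, 'cccaacccaccba')
  19 → (2, 'cccacaabcccaacccaccba')
  20 → (15, 'cccaccba')
  21 → (1, 'ccccacaabcccaacccaccba')
  22 → (0, 'cccccacaabcccaacccaccba')

SA = [22, 7, 13, 8, 5, 18, 14, 21, 9, 6, 12, 4, 17, 20, 11, 3, 16, 19, 10, 2, 15, 1, 0]
i: (SA[i-1],SA[i]) lcp shared
  1: (22,7) 1 'a'
  2: (7,13) 2 'aa'
  3: (13,8) 1 'a'
  4: (8,5) 1 'a'
  5: (5,18) 2 'ac'
  6: (18,14) 3 'acc'
  7: (14,21) 0 ''
  8: (21,9) 1 'b'
  9: (9,6) 0 ''
  10: (6,12) 3 'caa'
  11: (12,4) 2 'ca'
  12: (4,17) 3 'cac'
  13: (17,20) 1 'c'
  14: (20,11) 1 'c'
  15: (11,3) 3 'cca'
  16: (3,16) 4 'ccac'
  17: (16,19) 2 'cc'
  18: (19,10) 2 'cc'
  19: (10,2) 4 'ccca'
  20: (2,15) 5 'cccac'
  21: (15,1) 3 'ccc'
  22: (1,0) 4 'cccc'

n(n+1)/2 = 23·24/2 = 276
Σ LCP = 0 + 1 + 2 + 1 + 1 + 2 + 3 + 0 + 1 + 0 + 3 + 2 + 3 + 1 + 1 + 3 + 4 + 2 + 2 + 4 + 5 + 3 + 4 = 48
distinct = 276 − 48 = 228

228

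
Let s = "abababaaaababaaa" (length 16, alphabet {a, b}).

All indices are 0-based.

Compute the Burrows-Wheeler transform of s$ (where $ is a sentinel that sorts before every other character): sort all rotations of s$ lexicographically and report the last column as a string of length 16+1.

aaabbaabbab$aaaaa

rank  rotation           last
    0  $abababaaaababaaa  a
    1  a$abababaaaababaa  a
    2  aa$abababaaaababa  a
    3  aaa$abababaaaabab  b
    4  aaaababaaa$ababab  b
    5  aaababaaa$abababa  a
    6  aababaaa$abababaa  a
    7  abaaa$abababaaaab  b
    8  abaaaababaaa$abab  b
    9  ababaaa$abababaaa  a
   10  ababaaaababaaa$ab  b
   11  abababaaaababaaa$  $
   12  baaa$abababaaaaba  a
   13  baaaababaaa$ababa  a
   14  babaaa$abababaaaa  a
   15  babaaaababaaa$aba  a
   16  bababaaaababaaa$a  a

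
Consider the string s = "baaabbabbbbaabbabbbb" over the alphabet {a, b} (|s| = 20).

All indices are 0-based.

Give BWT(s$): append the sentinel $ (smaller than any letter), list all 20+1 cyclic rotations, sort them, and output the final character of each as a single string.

bbbaaabbb$bbbbbaabbaa

rank  rotation               last
    0  $baaabbabbbbaabbabbbb  b
    1  aaabbabbbbaabbabbbb$b  b
    2  aabbabbbb$baaabbabbbb  b
    3  aabbabbbbaabbabbbb$ba  a
    4  abbabbbb$baaabbabbbba  a
    5  abbabbbbaabbabbbb$baa  a
    6  abbbb$baaabbabbbbaabb  b
    7  abbbbaabbabbbb$baaabb  b
    8  b$baaabbabbbbaabbabbb  b
    9  baaabbabbbbaabbabbbb$  $
   10  baabbabbbb$baaabbabbb  b
   11  babbbb$baaabbabbbbaab  b
   12  babbbbaabbabbbb$baaab  b
   13  bb$baaabbabbbbaabbabb  b
   14  bbaabbabbbb$baaabbabb  b
   15  bbabbbb$baaabbabbbbaa  a
   16  bbabbbbaabbabbbb$baaa  a
   17  bbb$baaabbabbbbaabbab  b
   18  bbbaabbabbbb$baaabbab  b
   19  bbbb$baaabbabbbbaabba  a
   20  bbbbaabbabbbb$baaabba  a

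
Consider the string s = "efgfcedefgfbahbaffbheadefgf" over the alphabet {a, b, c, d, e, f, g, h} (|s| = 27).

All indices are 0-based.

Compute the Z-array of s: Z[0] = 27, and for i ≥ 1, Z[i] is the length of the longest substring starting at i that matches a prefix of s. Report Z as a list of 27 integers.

[27, 0, 0, 0, 0, 1, 0, 4, 0, 0, 0, 0, 0, 0, 0, 0, 0, 0, 0, 0, 1, 0, 0, 4, 0, 0, 0]

Z[0]=27
i=1: i≥r, start 0; Z[1]=0
i=2: i≥r, start 0; Z[2]=0
i=3: i≥r, start 0; Z[3]=0
i=4: i≥r, start 0; Z[4]=0
i=5: i≥r, start 0; Z[5]=1 scan→box=[5,6)
i=6: i≥r, start 0; Z[6]=0
i=7: i≥r, start 0; Z[7]=4 scan→box=[7,11)
i=8: min(r-i=3, Z[1]=0)=0; Z[8]=0
i=9: min(r-i=2, Z[2]=0)=0; Z[9]=0
i=10: min(r-i=1, Z[3]=0)=0; Z[10]=0
i=11: i≥r, start 0; Z[11]=0
i=12: i≥r, start 0; Z[12]=0
i=13: i≥r, start 0; Z[13]=0
i=14: i≥r, start 0; Z[14]=0
i=15: i≥r, start 0; Z[15]=0
i=16: i≥r, start 0; Z[16]=0
i=17: i≥r, start 0; Z[17]=0
i=18: i≥r, start 0; Z[18]=0
i=19: i≥r, start 0; Z[19]=0
i=20: i≥r, start 0; Z[20]=1 scan→box=[20,21)
i=21: i≥r, start 0; Z[21]=0
i=22: i≥r, start 0; Z[22]=0
i=23: i≥r, start 0; Z[23]=4 scan→box=[23,27)
i=24: min(r-i=3, Z[1]=0)=0; Z[24]=0
i=25: min(r-i=2, Z[2]=0)=0; Z[25]=0
i=26: min(r-i=1, Z[3]=0)=0; Z[26]=0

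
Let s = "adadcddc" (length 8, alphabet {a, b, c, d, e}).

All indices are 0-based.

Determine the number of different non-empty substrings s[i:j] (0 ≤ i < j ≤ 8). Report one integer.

29

rank→(start, suffix):
  0 → (0, 'adadcddc')
  1 → (2, 'adcddc')
  2 → (7, 'c')
  3 → (4, 'cddc')
  4 → (1, 'dadcddc')
  5 → (6, 'dc')
  6 → (3, 'dcddc')
  7 → (5, 'ddc')

SA = [0, 2, 7, 4, 1, 6, 3, 5]
[i] adj suffixes → lcp
  [1] 0/2 → 2 ('ad')
  [2] 2/7 → 0 ('')
  [3] 7/4 → 1 ('c')
  [4] 4/1 → 0 ('')
  [5] 1/6 → 1 ('d')
  [6] 6/3 → 2 ('dc')
  [7] 3/5 → 1 ('d')

n(n+1)/2 = 8·9/2 = 36
Σ LCP = 0 + 2 + 0 + 1 + 0 + 1 + 2 + 1 = 7
distinct = 36 − 7 = 29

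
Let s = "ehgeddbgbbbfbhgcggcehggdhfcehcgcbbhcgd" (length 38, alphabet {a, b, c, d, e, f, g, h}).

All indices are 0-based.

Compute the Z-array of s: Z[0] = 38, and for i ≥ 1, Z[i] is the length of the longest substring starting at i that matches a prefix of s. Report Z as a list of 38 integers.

[38, 0, 0, 1, 0, 0, 0, 0, 0, 0, 0, 0, 0, 0, 0, 0, 0, 0, 0, 3, 0, 0, 0, 0, 0, 0, 0, 2, 0, 0, 0, 0, 0, 0, 0, 0, 0, 0]

Z[0]=38
i=1: fresh scan; Z[1]=0
i=2: fresh scan; Z[2]=0
i=3: fresh scan; Z[3]=1 extend→box=[3,4)
i=4: fresh scan; Z[4]=0
i=5: fresh scan; Z[5]=0
i=6: fresh scan; Z[6]=0
i=7: fresh scan; Z[7]=0
i=8: fresh scan; Z[8]=0
i=9: fresh scan; Z[9]=0
i=10: fresh scan; Z[10]=0
i=11: fresh scan; Z[11]=0
i=12: fresh scan; Z[12]=0
i=13: fresh scan; Z[13]=0
i=14: fresh scan; Z[14]=0
i=15: fresh scan; Z[15]=0
i=16: fresh scan; Z[16]=0
i=17: fresh scan; Z[17]=0
i=18: fresh scan; Z[18]=0
i=19: fresh scan; Z[19]=3 extend→box=[19,22)
i=20: min(r-i=2, Z[1]=0)=0; Z[20]=0
i=21: min(r-i=1, Z[2]=0)=0; Z[21]=0
i=22: fresh scan; Z[22]=0
i=23: fresh scan; Z[23]=0
i=24: fresh scan; Z[24]=0
i=25: fresh scan; Z[25]=0
i=26: fresh scan; Z[26]=0
i=27: fresh scan; Z[27]=2 extend→box=[27,29)
i=28: min(r-i=1, Z[1]=0)=0; Z[28]=0
i=29: fresh scan; Z[29]=0
i=30: fresh scan; Z[30]=0
i=31: fresh scan; Z[31]=0
i=32: fresh scan; Z[32]=0
i=33: fresh scan; Z[33]=0
i=34: fresh scan; Z[34]=0
i=35: fresh scan; Z[35]=0
i=36: fresh scan; Z[36]=0
i=37: fresh scan; Z[37]=0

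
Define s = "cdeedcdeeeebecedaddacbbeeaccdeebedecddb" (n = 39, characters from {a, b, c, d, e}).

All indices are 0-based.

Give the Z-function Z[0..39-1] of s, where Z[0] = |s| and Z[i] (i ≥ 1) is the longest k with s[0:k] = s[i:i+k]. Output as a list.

[39, 0, 0, 0, 0, 4, 0, 0, 0, 0, 0, 0, 0, 1, 0, 0, 0, 0, 0, 0, 1, 0, 0, 0, 0, 0, 1, 4, 0, 0, 0, 0, 0, 0, 0, 2, 0, 0, 0]

Z[0]=39
i=1: fresh scan; Z[1]=0
i=2: fresh scan; Z[2]=0
i=3: fresh scan; Z[3]=0
i=4: fresh scan; Z[4]=0
i=5: fresh scan; Z[5]=4 grow→box=[5,9)
i=6: min(r-i=3, Z[1]=0)=0; Z[6]=0
i=7: min(r-i=2, Z[2]=0)=0; Z[7]=0
i=8: min(r-i=1, Z[3]=0)=0; Z[8]=0
i=9: fresh scan; Z[9]=0
i=10: fresh scan; Z[10]=0
i=11: fresh scan; Z[11]=0
i=12: fresh scan; Z[12]=0
i=13: fresh scan; Z[13]=1 grow→box=[13,14)
i=14: fresh scan; Z[14]=0
i=15: fresh scan; Z[15]=0
i=16: fresh scan; Z[16]=0
i=17: fresh scan; Z[17]=0
i=18: fresh scan; Z[18]=0
i=19: fresh scan; Z[19]=0
i=20: fresh scan; Z[20]=1 grow→box=[20,21)
i=21: fresh scan; Z[21]=0
i=22: fresh scan; Z[22]=0
i=23: fresh scan; Z[23]=0
i=24: fresh scan; Z[24]=0
i=25: fresh scan; Z[25]=0
i=26: fresh scan; Z[26]=1 grow→box=[26,27)
i=27: fresh scan; Z[27]=4 grow→box=[27,31)
i=28: min(r-i=3, Z[1]=0)=0; Z[28]=0
i=29: min(r-i=2, Z[2]=0)=0; Z[29]=0
i=30: min(r-i=1, Z[3]=0)=0; Z[30]=0
i=31: fresh scan; Z[31]=0
i=32: fresh scan; Z[32]=0
i=33: fresh scan; Z[33]=0
i=34: fresh scan; Z[34]=0
i=35: fresh scan; Z[35]=2 grow→box=[35,37)
i=36: min(r-i=1, Z[1]=0)=0; Z[36]=0
i=37: fresh scan; Z[37]=0
i=38: fresh scan; Z[38]=0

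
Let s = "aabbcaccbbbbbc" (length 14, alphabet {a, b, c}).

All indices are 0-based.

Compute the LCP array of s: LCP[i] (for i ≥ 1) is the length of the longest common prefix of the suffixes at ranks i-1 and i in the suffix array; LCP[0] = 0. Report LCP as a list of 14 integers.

rank→(start, suffix):
  0 → (0, 'aabbcaccbbbbbc')
  1 → (1, 'abbcaccbbbbbc')
  2 → (5, 'accbbbbbc')
  3 → (8, 'bbbbbc')
  4 → (9, 'bbbbc')
  5 → (10, 'bbbc')
  6 → (11, 'bbc')
  7 → (2, 'bbcaccbbbbbc')
  8 → (12, 'bc')
  9 → (3, 'bcaccbbbbbc')
  10 → (13, 'c')
  11 → (4, 'caccbbbbbc')
  12 → (7, 'cbbbbbc')
  13 → (6, 'ccbbbbbc')

SA = [0, 1, 5, 8, 9, 10, 11, 2, 12, 3, 13, 4, 7, 6]
[i] adj suffixes → lcp
  [1] 0/1 → 1 ('a')
  [2] 1/5 → 1 ('a')
  [3] 5/8 → 0 ('')
  [4] 8/9 → 4 ('bbbb')
  [5] 9/10 → 3 ('bbb')
  [6] 10/11 → 2 ('bb')
  [7] 11/2 → 3 ('bbc')
  [8] 2/12 → 1 ('b')
  [9] 12/3 → 2 ('bc')
  [10] 3/13 → 0 ('')
  [11] 13/4 → 1 ('c')
  [12] 4/7 → 1 ('c')
  [13] 7/6 → 1 ('c')

[0, 1, 1, 0, 4, 3, 2, 3, 1, 2, 0, 1, 1, 1]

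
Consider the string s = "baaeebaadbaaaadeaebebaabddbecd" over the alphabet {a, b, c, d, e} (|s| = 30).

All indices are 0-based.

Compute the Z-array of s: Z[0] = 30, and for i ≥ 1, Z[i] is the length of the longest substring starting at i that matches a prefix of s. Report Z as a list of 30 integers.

Z[0]=30
i=1: i≥r, start 0; Z[1]=0
i=2: i≥r, start 0; Z[2]=0
i=3: i≥r, start 0; Z[3]=0
i=4: i≥r, start 0; Z[4]=0
i=5: i≥r, start 0; Z[5]=3 extend→box=[5,8)
i=6: min(r-i=2, Z[1]=0)=0; Z[6]=0
i=7: min(r-i=1, Z[2]=0)=0; Z[7]=0
i=8: i≥r, start 0; Z[8]=0
i=9: i≥r, start 0; Z[9]=3 extend→box=[9,12)
i=10: min(r-i=2, Z[1]=0)=0; Z[10]=0
i=11: min(r-i=1, Z[2]=0)=0; Z[11]=0
i=12: i≥r, start 0; Z[12]=0
i=13: i≥r, start 0; Z[13]=0
i=14: i≥r, start 0; Z[14]=0
i=15: i≥r, start 0; Z[15]=0
i=16: i≥r, start 0; Z[16]=0
i=17: i≥r, start 0; Z[17]=0
i=18: i≥r, start 0; Z[18]=1 extend→box=[18,19)
i=19: i≥r, start 0; Z[19]=0
i=20: i≥r, start 0; Z[20]=3 extend→box=[20,23)
i=21: min(r-i=2, Z[1]=0)=0; Z[21]=0
i=22: min(r-i=1, Z[2]=0)=0; Z[22]=0
i=23: i≥r, start 0; Z[23]=1 extend→box=[23,24)
i=24: i≥r, start 0; Z[24]=0
i=25: i≥r, start 0; Z[25]=0
i=26: i≥r, start 0; Z[26]=1 extend→box=[26,27)
i=27: i≥r, start 0; Z[27]=0
i=28: i≥r, start 0; Z[28]=0
i=29: i≥r, start 0; Z[29]=0

[30, 0, 0, 0, 0, 3, 0, 0, 0, 3, 0, 0, 0, 0, 0, 0, 0, 0, 1, 0, 3, 0, 0, 1, 0, 0, 1, 0, 0, 0]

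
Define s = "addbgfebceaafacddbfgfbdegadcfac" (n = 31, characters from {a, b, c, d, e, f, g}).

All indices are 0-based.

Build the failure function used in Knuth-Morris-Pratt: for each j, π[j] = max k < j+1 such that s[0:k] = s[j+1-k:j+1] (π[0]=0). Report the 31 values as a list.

[0, 0, 0, 0, 0, 0, 0, 0, 0, 0, 1, 1, 0, 1, 0, 0, 0, 0, 0, 0, 0, 0, 0, 0, 0, 1, 2, 0, 0, 1, 0]

π[0] = 0
j=1 s[j]='d': π[1]=0 (border '')
j=2 s[j]='d': π[2]=0 (border '')
j=3 s[j]='b': π[3]=0 (border '')
j=4 s[j]='g': π[4]=0 (border '')
j=5 s[j]='f': π[5]=0 (border '')
j=6 s[j]='e': π[6]=0 (border '')
j=7 s[j]='b': π[7]=0 (border '')
j=8 s[j]='c': π[8]=0 (border '')
j=9 s[j]='e': π[9]=0 (border '')
j=10 s[j]='a': π[10]=1 (border 'a')
j=11 s[j]='a': k: 1→0; π[11]=1 (border 'a')
j=12 s[j]='f': k: 1→0; π[12]=0 (border '')
j=13 s[j]='a': π[13]=1 (border 'a')
j=14 s[j]='c': k: 1→0; π[14]=0 (border '')
j=15 s[j]='d': π[15]=0 (border '')
j=16 s[j]='d': π[16]=0 (border '')
j=17 s[j]='b': π[17]=0 (border '')
j=18 s[j]='f': π[18]=0 (border '')
j=19 s[j]='g': π[19]=0 (border '')
j=20 s[j]='f': π[20]=0 (border '')
j=21 s[j]='b': π[21]=0 (border '')
j=22 s[j]='d': π[22]=0 (border '')
j=23 s[j]='e': π[23]=0 (border '')
j=24 s[j]='g': π[24]=0 (border '')
j=25 s[j]='a': π[25]=1 (border 'a')
j=26 s[j]='d': π[26]=2 (border 'ad')
j=27 s[j]='c': k: 2→0; π[27]=0 (border '')
j=28 s[j]='f': π[28]=0 (border '')
j=29 s[j]='a': π[29]=1 (border 'a')
j=30 s[j]='c': k: 1→0; π[30]=0 (border '')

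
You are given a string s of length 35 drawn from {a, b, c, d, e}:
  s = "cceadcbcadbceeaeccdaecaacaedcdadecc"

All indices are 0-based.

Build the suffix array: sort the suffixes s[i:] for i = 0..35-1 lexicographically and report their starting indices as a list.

[22, 23, 8, 3, 30, 19, 14, 25, 6, 10, 34, 21, 7, 24, 5, 33, 16, 0, 28, 17, 1, 11, 29, 18, 9, 4, 27, 31, 2, 13, 20, 32, 15, 26, 12]

rank | idx | suffix
   0 |  22 | aacaedcdadecc
   1 |  23 | acaedcdadecc
   2 |   8 | adbceeaeccdaecaacaedcdadecc
   3 |   3 | adcbcadbceeaeccdaecaacaedcdadecc
   4 |  30 | adecc
   5 |  19 | aecaacaedcdadecc
   6 |  14 | aeccdaecaacaedcdadecc
   7 |  25 | aedcdadecc
   8 |   6 | bcadbceeaeccdaecaacaedcdadecc
   9 |  10 | bceeaeccdaecaacaedcdadecc
  10 |  34 | c
  11 |  21 | caacaedcdadecc
  12 |   7 | cadbceeaeccdaecaacaedcdadecc
  13 |  24 | caedcdadecc
  14 |   5 | cbcadbceeaeccdaecaacaedcdadecc
  15 |  33 | cc
  16 |  16 | ccdaecaacaedcdadecc
  17 |   0 | cceadcbcadbceeaeccdaecaacaedcdadecc
  18 |  28 | cdadecc
  19 |  17 | cdaecaacaedcdadecc
  20 |   1 | ceadcbcadbceeaeccdaecaacaedcdadecc
  21 |  11 | ceeaeccdaecaacaedcdadecc
  22 |  29 | dadecc
  23 |  18 | daecaacaedcdadecc
  24 |   9 | dbceeaeccdaecaacaedcdadecc
  25 |   4 | dcbcadbceeaeccdaecaacaedcdadecc
  26 |  27 | dcdadecc
  27 |  31 | decc
  28 |   2 | eadcbcadbceeaeccdaecaacaedcdadecc
  29 |  13 | eaeccdaecaacaedcdadecc
  30 |  20 | ecaacaedcdadecc
  31 |  32 | ecc
  32 |  15 | eccdaecaacaedcdadecc
  33 |  26 | edcdadecc
  34 |  12 | eeaeccdaecaacaedcdadecc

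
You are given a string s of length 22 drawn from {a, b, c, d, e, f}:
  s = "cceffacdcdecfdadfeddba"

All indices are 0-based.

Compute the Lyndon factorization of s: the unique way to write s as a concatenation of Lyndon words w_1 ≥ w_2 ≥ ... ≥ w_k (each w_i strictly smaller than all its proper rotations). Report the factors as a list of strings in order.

emit factor 1: 'cceff' (i=0, period=5)
emit factor 2: 'acdcdecfdadfeddb' (i=5, period=16)
emit factor 3: 'a' (i=21, period=1)

["cceff", "acdcdecfdadfeddb", "a"]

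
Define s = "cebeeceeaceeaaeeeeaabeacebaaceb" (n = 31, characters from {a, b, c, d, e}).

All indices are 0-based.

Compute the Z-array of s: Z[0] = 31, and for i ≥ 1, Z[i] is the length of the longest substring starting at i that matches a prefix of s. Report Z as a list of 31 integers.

[31, 0, 0, 0, 0, 2, 0, 0, 0, 2, 0, 0, 0, 0, 0, 0, 0, 0, 0, 0, 0, 0, 0, 3, 0, 0, 0, 0, 3, 0, 0]

Z[0]=31
i=1: outside box; Z[1]=0
i=2: outside box; Z[2]=0
i=3: outside box; Z[3]=0
i=4: outside box; Z[4]=0
i=5: outside box; Z[5]=2 extend→box=[5,7)
i=6: min(r-i=1, Z[1]=0)=0; Z[6]=0
i=7: outside box; Z[7]=0
i=8: outside box; Z[8]=0
i=9: outside box; Z[9]=2 extend→box=[9,11)
i=10: min(r-i=1, Z[1]=0)=0; Z[10]=0
i=11: outside box; Z[11]=0
i=12: outside box; Z[12]=0
i=13: outside box; Z[13]=0
i=14: outside box; Z[14]=0
i=15: outside box; Z[15]=0
i=16: outside box; Z[16]=0
i=17: outside box; Z[17]=0
i=18: outside box; Z[18]=0
i=19: outside box; Z[19]=0
i=20: outside box; Z[20]=0
i=21: outside box; Z[21]=0
i=22: outside box; Z[22]=0
i=23: outside box; Z[23]=3 extend→box=[23,26)
i=24: min(r-i=2, Z[1]=0)=0; Z[24]=0
i=25: min(r-i=1, Z[2]=0)=0; Z[25]=0
i=26: outside box; Z[26]=0
i=27: outside box; Z[27]=0
i=28: outside box; Z[28]=3 extend→box=[28,31)
i=29: min(r-i=2, Z[1]=0)=0; Z[29]=0
i=30: min(r-i=1, Z[2]=0)=0; Z[30]=0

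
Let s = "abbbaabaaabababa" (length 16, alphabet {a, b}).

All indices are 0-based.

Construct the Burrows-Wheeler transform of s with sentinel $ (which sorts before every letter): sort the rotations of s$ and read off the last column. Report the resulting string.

abbbababa$aabaaba

rank  rotation           last
    0  $abbbaabaaabababa  a
    1  a$abbbaabaaababab  b
    2  aaabababa$abbbaab  b
    3  aabaaabababa$abbb  b
    4  aabababa$abbbaaba  a
    5  aba$abbbaabaaabab  b
    6  abaaabababa$abbba  a
    7  ababa$abbbaabaaab  b
    8  abababa$abbbaabaa  a
    9  abbbaabaaabababa$  $
   10  ba$abbbaabaaababa  a
   11  baaabababa$abbbaa  a
   12  baabaaabababa$abb  b
   13  baba$abbbaabaaaba  a
   14  bababa$abbbaabaaa  a
   15  bbaabaaabababa$ab  b
   16  bbbaabaaabababa$a  a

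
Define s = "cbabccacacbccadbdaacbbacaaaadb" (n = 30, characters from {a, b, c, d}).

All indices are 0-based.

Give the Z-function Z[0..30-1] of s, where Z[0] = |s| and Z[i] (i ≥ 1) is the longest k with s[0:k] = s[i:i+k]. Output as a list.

Z[0]=30
i=1: outside box; Z[1]=0
i=2: outside box; Z[2]=0
i=3: outside box; Z[3]=0
i=4: outside box; Z[4]=1 scan→box=[4,5)
i=5: outside box; Z[5]=1 scan→box=[5,6)
i=6: outside box; Z[6]=0
i=7: outside box; Z[7]=1 scan→box=[7,8)
i=8: outside box; Z[8]=0
i=9: outside box; Z[9]=2 scan→box=[9,11)
i=10: min(r-i=1, Z[1]=0)=0; Z[10]=0
i=11: outside box; Z[11]=1 scan→box=[11,12)
i=12: outside box; Z[12]=1 scan→box=[12,13)
i=13: outside box; Z[13]=0
i=14: outside box; Z[14]=0
i=15: outside box; Z[15]=0
i=16: outside box; Z[16]=0
i=17: outside box; Z[17]=0
i=18: outside box; Z[18]=0
i=19: outside box; Z[19]=2 scan→box=[19,21)
i=20: min(r-i=1, Z[1]=0)=0; Z[20]=0
i=21: outside box; Z[21]=0
i=22: outside box; Z[22]=0
i=23: outside box; Z[23]=1 scan→box=[23,24)
i=24: outside box; Z[24]=0
i=25: outside box; Z[25]=0
i=26: outside box; Z[26]=0
i=27: outside box; Z[27]=0
i=28: outside box; Z[28]=0
i=29: outside box; Z[29]=0

[30, 0, 0, 0, 1, 1, 0, 1, 0, 2, 0, 1, 1, 0, 0, 0, 0, 0, 0, 2, 0, 0, 0, 1, 0, 0, 0, 0, 0, 0]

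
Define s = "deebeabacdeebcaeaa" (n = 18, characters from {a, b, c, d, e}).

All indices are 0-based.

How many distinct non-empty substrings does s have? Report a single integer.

sorted suffixes:
  #0 SA[0]=17  'a'
  #1 SA[1]=16  'aa'
  #2 SA[2]=5  'abacdeebcaeaa'
  #3 SA[3]=7  'acdeebcaeaa'
  #4 SA[4]=14  'aeaa'
  #5 SA[5]=6  'bacdeebcaeaa'
  #6 SA[6]=12  'bcaeaa'
  #7 SA[7]=3  'beabacdeebcaeaa'
  #8 SA[8]=13  'caeaa'
  #9 SA[9]=8  'cdeebcaeaa'
  #10 SA[10]=9  'deebcaeaa'
  #11 SA[11]=0  'deebeabacdeebcaeaa'
  #12 SA[12]=15  'eaa'
  #13 SA[13]=4  'eabacdeebcaeaa'
  #14 SA[14]=11  'ebcaeaa'
  #15 SA[15]=2  'ebeabacdeebcaeaa'
  #16 SA[16]=10  'eebcaeaa'
  #17 SA[17]=1  'eebeabacdeebcaeaa'

SA = [17, 16, 5, 7, 14, 6, 12, 3, 13, 8, 9, 0, 15, 4, 11, 2, 10, 1]
i: (SA[i-1],SA[i]) lcp shared
  1: (17,16) 1 'a'
  2: (16,5) 1 'a'
  3: (5,7) 1 'a'
  4: (7,14) 1 'a'
  5: (14,6) 0 ''
  6: (6,12) 1 'b'
  7: (12,3) 1 'b'
  8: (3,13) 0 ''
  9: (13,8) 1 'c'
  10: (8,9) 0 ''
  11: (9,0) 4 'deeb'
  12: (0,15) 0 ''
  13: (15,4) 2 'ea'
  14: (4,11) 1 'e'
  15: (11,2) 2 'eb'
  16: (2,10) 1 'e'
  17: (10,1) 3 'eeb'

n(n+1)/2 = 18·19/2 = 171
Σ LCP = 0 + 1 + 1 + 1 + 1 + 0 + 1 + 1 + 0 + 1 + 0 + 4 + 0 + 2 + 1 + 2 + 1 + 3 = 20
distinct = 171 − 20 = 151

151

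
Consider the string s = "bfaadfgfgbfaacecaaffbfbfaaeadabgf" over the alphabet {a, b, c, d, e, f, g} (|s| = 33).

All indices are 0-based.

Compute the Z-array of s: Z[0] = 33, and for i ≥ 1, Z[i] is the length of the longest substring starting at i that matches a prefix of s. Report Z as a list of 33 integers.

Z[0]=33
i=1: i≥r, start 0; Z[1]=0
i=2: i≥r, start 0; Z[2]=0
i=3: i≥r, start 0; Z[3]=0
i=4: i≥r, start 0; Z[4]=0
i=5: i≥r, start 0; Z[5]=0
i=6: i≥r, start 0; Z[6]=0
i=7: i≥r, start 0; Z[7]=0
i=8: i≥r, start 0; Z[8]=0
i=9: i≥r, start 0; Z[9]=4 grow→box=[9,13)
i=10: min(r-i=3, Z[1]=0)=0; Z[10]=0
i=11: min(r-i=2, Z[2]=0)=0; Z[11]=0
i=12: min(r-i=1, Z[3]=0)=0; Z[12]=0
i=13: i≥r, start 0; Z[13]=0
i=14: i≥r, start 0; Z[14]=0
i=15: i≥r, start 0; Z[15]=0
i=16: i≥r, start 0; Z[16]=0
i=17: i≥r, start 0; Z[17]=0
i=18: i≥r, start 0; Z[18]=0
i=19: i≥r, start 0; Z[19]=0
i=20: i≥r, start 0; Z[20]=2 grow→box=[20,22)
i=21: min(r-i=1, Z[1]=0)=0; Z[21]=0
i=22: i≥r, start 0; Z[22]=4 grow→box=[22,26)
i=23: min(r-i=3, Z[1]=0)=0; Z[23]=0
i=24: min(r-i=2, Z[2]=0)=0; Z[24]=0
i=25: min(r-i=1, Z[3]=0)=0; Z[25]=0
i=26: i≥r, start 0; Z[26]=0
i=27: i≥r, start 0; Z[27]=0
i=28: i≥r, start 0; Z[28]=0
i=29: i≥r, start 0; Z[29]=0
i=30: i≥r, start 0; Z[30]=1 grow→box=[30,31)
i=31: i≥r, start 0; Z[31]=0
i=32: i≥r, start 0; Z[32]=0

[33, 0, 0, 0, 0, 0, 0, 0, 0, 4, 0, 0, 0, 0, 0, 0, 0, 0, 0, 0, 2, 0, 4, 0, 0, 0, 0, 0, 0, 0, 1, 0, 0]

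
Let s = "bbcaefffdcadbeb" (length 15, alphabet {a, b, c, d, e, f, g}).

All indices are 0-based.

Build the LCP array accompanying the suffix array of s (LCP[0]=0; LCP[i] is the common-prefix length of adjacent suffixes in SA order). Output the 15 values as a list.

[0, 1, 0, 1, 1, 1, 0, 2, 0, 1, 0, 1, 0, 1, 2]

rank | idx | suffix
   0 |  10 | adbeb
   1 |   3 | aefffdcadbeb
   2 |  14 | b
   3 |   0 | bbcaefffdcadbeb
   4 |   1 | bcaefffdcadbeb
   5 |  12 | beb
   6 |   9 | cadbeb
   7 |   2 | caefffdcadbeb
   8 |  11 | dbeb
   9 |   8 | dcadbeb
  10 |  13 | eb
  11 |   4 | efffdcadbeb
  12 |   7 | fdcadbeb
  13 |   6 | ffdcadbeb
  14 |   5 | fffdcadbeb

SA = [10, 3, 14, 0, 1, 12, 9, 2, 11, 8, 13, 4, 7, 6, 5]
rank  pair      lcp
   1  s[10:],s[3:]  1  'a'
   2  s[3:],s[14:]  0  ''
   3  s[14:],s[0:]  1  'b'
   4  s[0:],s[1:]  1  'b'
   5  s[1:],s[12:]  1  'b'
   6  s[12:],s[9:]  0  ''
   7  s[9:],s[2:]  2  'ca'
   8  s[2:],s[11:]  0  ''
   9  s[11:],s[8:]  1  'd'
  10  s[8:],s[13:]  0  ''
  11  s[13:],s[4:]  1  'e'
  12  s[4:],s[7:]  0  ''
  13  s[7:],s[6:]  1  'f'
  14  s[6:],s[5:]  2  'ff'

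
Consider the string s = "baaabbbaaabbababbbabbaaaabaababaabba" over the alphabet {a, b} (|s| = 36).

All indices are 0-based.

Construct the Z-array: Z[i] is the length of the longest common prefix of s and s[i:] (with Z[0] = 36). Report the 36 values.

[36, 0, 0, 0, 1, 1, 6, 0, 0, 0, 1, 2, 0, 2, 0, 1, 1, 2, 0, 1, 4, 0, 0, 0, 0, 3, 0, 0, 2, 0, 3, 0, 0, 1, 2, 0]

Z[0]=36
i=1: outside box; Z[1]=0
i=2: outside box; Z[2]=0
i=3: outside box; Z[3]=0
i=4: outside box; Z[4]=1 scan→box=[4,5)
i=5: outside box; Z[5]=1 scan→box=[5,6)
i=6: outside box; Z[6]=6 scan→box=[6,12)
i=7: min(r-i=5, Z[1]=0)=0; Z[7]=0
i=8: min(r-i=4, Z[2]=0)=0; Z[8]=0
i=9: min(r-i=3, Z[3]=0)=0; Z[9]=0
i=10: min(r-i=2, Z[4]=1)=1; Z[10]=1
i=11: min(r-i=1, Z[5]=1)=1; Z[11]=2 scan→box=[11,13)
i=12: min(r-i=1, Z[1]=0)=0; Z[12]=0
i=13: outside box; Z[13]=2 scan→box=[13,15)
i=14: min(r-i=1, Z[1]=0)=0; Z[14]=0
i=15: outside box; Z[15]=1 scan→box=[15,16)
i=16: outside box; Z[16]=1 scan→box=[16,17)
i=17: outside box; Z[17]=2 scan→box=[17,19)
i=18: min(r-i=1, Z[1]=0)=0; Z[18]=0
i=19: outside box; Z[19]=1 scan→box=[19,20)
i=20: outside box; Z[20]=4 scan→box=[20,24)
i=21: min(r-i=3, Z[1]=0)=0; Z[21]=0
i=22: min(r-i=2, Z[2]=0)=0; Z[22]=0
i=23: min(r-i=1, Z[3]=0)=0; Z[23]=0
i=24: outside box; Z[24]=0
i=25: outside box; Z[25]=3 scan→box=[25,28)
i=26: min(r-i=2, Z[1]=0)=0; Z[26]=0
i=27: min(r-i=1, Z[2]=0)=0; Z[27]=0
i=28: outside box; Z[28]=2 scan→box=[28,30)
i=29: min(r-i=1, Z[1]=0)=0; Z[29]=0
i=30: outside box; Z[30]=3 scan→box=[30,33)
i=31: min(r-i=2, Z[1]=0)=0; Z[31]=0
i=32: min(r-i=1, Z[2]=0)=0; Z[32]=0
i=33: outside box; Z[33]=1 scan→box=[33,34)
i=34: outside box; Z[34]=2 scan→box=[34,36)
i=35: min(r-i=1, Z[1]=0)=0; Z[35]=0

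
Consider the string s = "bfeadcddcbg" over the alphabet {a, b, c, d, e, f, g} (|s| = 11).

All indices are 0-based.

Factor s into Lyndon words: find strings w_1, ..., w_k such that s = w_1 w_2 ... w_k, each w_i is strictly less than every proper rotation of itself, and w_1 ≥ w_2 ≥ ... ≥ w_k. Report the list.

["bfe", "adcddcbg"]

emit factor 1: 'bfe' (i=0, period=3)
emit factor 2: 'adcddcbg' (i=3, period=8)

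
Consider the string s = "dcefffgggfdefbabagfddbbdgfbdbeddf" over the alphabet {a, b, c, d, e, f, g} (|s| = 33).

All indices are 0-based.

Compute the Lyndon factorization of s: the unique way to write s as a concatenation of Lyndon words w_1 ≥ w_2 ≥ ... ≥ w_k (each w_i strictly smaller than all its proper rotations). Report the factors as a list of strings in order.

emit factor 1: 'd' (i=0, period=1)
emit factor 2: 'cefffgggfdef' (i=1, period=12)
emit factor 3: 'b' (i=13, period=1)
emit factor 4: 'abagfddbbdgfbdbeddf' (i=14, period=19)

["d", "cefffgggfdef", "b", "abagfddbbdgfbdbeddf"]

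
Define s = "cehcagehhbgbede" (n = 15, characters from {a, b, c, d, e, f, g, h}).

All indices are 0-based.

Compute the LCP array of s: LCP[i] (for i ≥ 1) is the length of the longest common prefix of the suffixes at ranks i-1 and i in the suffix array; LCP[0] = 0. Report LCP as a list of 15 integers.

sorted suffixes:
  #0 SA[0]=4  'agehhbgbede'
  #1 SA[1]=11  'bede'
  #2 SA[2]=9  'bgbede'
  #3 SA[3]=3  'cagehhbgbede'
  #4 SA[4]=0  'cehcagehhbgbede'
  #5 SA[5]=13  'de'
  #6 SA[6]=14  'e'
  #7 SA[7]=12  'ede'
  #8 SA[8]=1  'ehcagehhbgbede'
  #9 SA[9]=6  'ehhbgbede'
  #10 SA[10]=10  'gbede'
  #11 SA[11]=5  'gehhbgbede'
  #12 SA[12]=8  'hbgbede'
  #13 SA[13]=2  'hcagehhbgbede'
  #14 SA[14]=7  'hhbgbede'

SA = [4, 11, 9, 3, 0, 13, 14, 12, 1, 6, 10, 5, 8, 2, 7]
[i] adj suffixes → lcp
  [1] 4/11 → 0 ('')
  [2] 11/9 → 1 ('b')
  [3] 9/3 → 0 ('')
  [4] 3/0 → 1 ('c')
  [5] 0/13 → 0 ('')
  [6] 13/14 → 0 ('')
  [7] 14/12 → 1 ('e')
  [8] 12/1 → 1 ('e')
  [9] 1/6 → 2 ('eh')
  [10] 6/10 → 0 ('')
  [11] 10/5 → 1 ('g')
  [12] 5/8 → 0 ('')
  [13] 8/2 → 1 ('h')
  [14] 2/7 → 1 ('h')

[0, 0, 1, 0, 1, 0, 0, 1, 1, 2, 0, 1, 0, 1, 1]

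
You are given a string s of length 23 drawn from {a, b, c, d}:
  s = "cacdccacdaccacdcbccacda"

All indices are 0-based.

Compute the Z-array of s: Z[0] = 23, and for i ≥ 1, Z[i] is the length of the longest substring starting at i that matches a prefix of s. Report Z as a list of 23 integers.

Z[0]=23
i=1: outside box; Z[1]=0
i=2: outside box; Z[2]=1 extend→box=[2,3)
i=3: outside box; Z[3]=0
i=4: outside box; Z[4]=1 extend→box=[4,5)
i=5: outside box; Z[5]=4 extend→box=[5,9)
i=6: min(r-i=3, Z[1]=0)=0; Z[6]=0
i=7: min(r-i=2, Z[2]=1)=1; Z[7]=1
i=8: min(r-i=1, Z[3]=0)=0; Z[8]=0
i=9: outside box; Z[9]=0
i=10: outside box; Z[10]=1 extend→box=[10,11)
i=11: outside box; Z[11]=5 extend→box=[11,16)
i=12: min(r-i=4, Z[1]=0)=0; Z[12]=0
i=13: min(r-i=3, Z[2]=1)=1; Z[13]=1
i=14: min(r-i=2, Z[3]=0)=0; Z[14]=0
i=15: min(r-i=1, Z[4]=1)=1; Z[15]=1
i=16: outside box; Z[16]=0
i=17: outside box; Z[17]=1 extend→box=[17,18)
i=18: outside box; Z[18]=4 extend→box=[18,22)
i=19: min(r-i=3, Z[1]=0)=0; Z[19]=0
i=20: min(r-i=2, Z[2]=1)=1; Z[20]=1
i=21: min(r-i=1, Z[3]=0)=0; Z[21]=0
i=22: outside box; Z[22]=0

[23, 0, 1, 0, 1, 4, 0, 1, 0, 0, 1, 5, 0, 1, 0, 1, 0, 1, 4, 0, 1, 0, 0]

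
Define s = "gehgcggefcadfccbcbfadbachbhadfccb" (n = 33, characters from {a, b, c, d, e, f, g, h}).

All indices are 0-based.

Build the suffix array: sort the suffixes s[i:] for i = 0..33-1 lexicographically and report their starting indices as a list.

[22, 19, 27, 10, 32, 21, 15, 17, 25, 9, 31, 14, 16, 30, 13, 4, 23, 20, 28, 11, 7, 1, 18, 8, 29, 12, 3, 6, 0, 5, 26, 24, 2]

rank→(start, suffix):
  0 → (22, 'achbhadfccb')
  1 → (19, 'adbachbhadfccb')
  2 → (27, 'adfccb')
  3 → (10, 'adfccbcbfadbachbhadfccb')
  4 → (32, 'b')
  5 → (21, 'bachbhadfccb')
  6 → (15, 'bcbfadbachbhadfccb')
  7 → (17, 'bfadbachbhadfccb')
  8 → (25, 'bhadfccb')
  9 → (9, 'cadfccbcbfadbachbhadfccb')
  10 → (31, 'cb')
  11 → (14, 'cbcbfadbachbhadfccb')
  12 → (16, 'cbfadbachbhadfccb')
  13 → (30, 'ccb')
  14 → (13, 'ccbcbfadbachbhadfccb')
  15 → (4, 'cggefcadfccbcbfadbachbhadfccb')
  16 → (23, 'chbhadfccb')
  17 → (20, 'dbachbhadfccb')
  18 → (28, 'dfccb')
  19 → (11, 'dfccbcbfadbachbhadfccb')
  20 → (7, 'efcadfccbcbfadbachbhadfccb')
  21 → (1, 'ehgcggefcadfccbcbfadbachbhadfccb')
  22 → (18, 'fadbachbhadfccb')
  23 → (8, 'fcadfccbcbfadbachbhadfccb')
  24 → (29, 'fccb')
  25 → (12, 'fccbcbfadbachbhadfccb')
  26 → (3, 'gcggefcadfccbcbfadbachbhadfccb')
  27 → (6, 'gefcadfccbcbfadbachbhadfccb')
  28 → (0, 'gehgcggefcadfccbcbfadbachbhadfccb')
  29 → (5, 'ggefcadfccbcbfadbachbhadfccb')
  30 → (26, 'hadfccb')
  31 → (24, 'hbhadfccb')
  32 → (2, 'hgcggefcadfccbcbfadbachbhadfccb')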